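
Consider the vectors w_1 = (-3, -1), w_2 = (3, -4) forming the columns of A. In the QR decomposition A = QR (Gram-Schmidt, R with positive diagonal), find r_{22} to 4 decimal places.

r_{22} = 4.7434

w_1 = (-3, -1); ‖w_1‖ = 3.1623, so e_1 = (-0.9487, -0.3162).
e_1·w_2 = (-0.9487)·3 + (-0.3162)·(-4) = -1.5811.
u_2 = w_2 + 1.5811·e_1 = (1.5000, -4.5000).
r_{22} = ‖u_2‖ = 4.7434.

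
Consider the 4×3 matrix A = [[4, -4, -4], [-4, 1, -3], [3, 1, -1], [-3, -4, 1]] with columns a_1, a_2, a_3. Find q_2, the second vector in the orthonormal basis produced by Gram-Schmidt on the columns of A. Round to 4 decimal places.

a_1 = (4, -4, 3, -3); ‖a_1‖ = 7.0711, so q_1 = (0.5657, -0.5657, 0.4243, -0.4243).
q_1·a_2 = 0.5657·(-4) + (-0.5657)·1 + 0.4243·1 + (-0.4243)·(-4) = -0.7071.
u_2 = a_2 + 0.7071·q_1 = (-3.6000, 0.6000, 1.3000, -4.3000).
‖u_2‖ = 5.7879, so q_2 = (-0.6220, 0.1037, 0.2246, -0.7429).

q_2 = (-0.6220, 0.1037, 0.2246, -0.7429)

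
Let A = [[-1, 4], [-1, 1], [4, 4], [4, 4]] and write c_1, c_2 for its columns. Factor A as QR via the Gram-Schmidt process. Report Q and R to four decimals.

e_1 = c_1/‖c_1‖ = (-1, -1, 4, 4)/5.8310 = (-0.1715, -0.1715, 0.6860, 0.6860).
r_{12} = e_1·c_2 = 4.6305.
u_2 = c_2 − 4.6305·e_1 = (4.7941, 1.7941, 0.8235, 0.8235).
‖u_2‖ = 5.2496, so e_2 = (0.9132, 0.3418, 0.1569, 0.1569).

Q = [[-0.1715, 0.9132], [-0.1715, 0.3418], [0.6860, 0.1569], [0.6860, 0.1569]], R = [[5.8310, 4.6305], [0.0000, 5.2496]]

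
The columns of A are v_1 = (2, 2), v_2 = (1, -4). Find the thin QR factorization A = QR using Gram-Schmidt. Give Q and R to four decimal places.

Q = [[0.7071, 0.7071], [0.7071, -0.7071]], R = [[2.8284, -2.1213], [0.0000, 3.5355]]

v_1 = (2, 2); ‖v_1‖ = 2.8284, so q_1 = (0.7071, 0.7071).
q_1·v_2 = 0.7071·1 + 0.7071·(-4) = -2.1213.
u_2 = v_2 + 2.1213·q_1 = (2.5000, -2.5000).
‖u_2‖ = 3.5355, so q_2 = (0.7071, -0.7071).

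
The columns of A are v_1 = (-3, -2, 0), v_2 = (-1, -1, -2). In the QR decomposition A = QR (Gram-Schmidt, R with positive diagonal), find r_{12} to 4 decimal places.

e_1 = v_1/‖v_1‖ = (-3, -2, 0)/3.6056 = (-0.8321, -0.5547, 0.0000).
r_{12} = e_1·v_2 = 1.3868.

r_{12} = 1.3868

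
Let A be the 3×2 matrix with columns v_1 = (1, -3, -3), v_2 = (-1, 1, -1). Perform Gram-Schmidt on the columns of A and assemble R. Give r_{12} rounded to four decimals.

r_{12} = -0.2294

v_1 = (1, -3, -3); ‖v_1‖ = 4.3589, so q_1 = (0.2294, -0.6882, -0.6882).
r_{12} = q_1·v_2 = -0.2294.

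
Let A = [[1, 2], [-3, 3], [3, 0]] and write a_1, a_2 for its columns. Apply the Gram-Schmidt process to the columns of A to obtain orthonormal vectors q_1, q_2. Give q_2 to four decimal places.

q_2 = (0.7337, 0.5869, 0.3424)

a_1 = (1, -3, 3); ‖a_1‖ = 4.3589, so q_1 = (0.2294, -0.6882, 0.6882).
q_1·a_2 = 0.2294·2 + (-0.6882)·3 + 0.6882·0 = -1.6059.
u_2 = a_2 + 1.6059·q_1 = (2.3684, 1.8947, 1.1053).
‖u_2‖ = 3.2282, so q_2 = (0.7337, 0.5869, 0.3424).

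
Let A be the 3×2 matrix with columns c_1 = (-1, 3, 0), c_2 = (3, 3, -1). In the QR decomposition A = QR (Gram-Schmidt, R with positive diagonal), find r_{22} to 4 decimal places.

r_{22} = 3.9243

c_1 = (-1, 3, 0); ‖c_1‖ = 3.1623, so e_1 = (-0.3162, 0.9487, 0.0000).
e_1·c_2 = (-0.3162)·3 + 0.9487·3 + 0.0000·(-1) = 1.8974.
u_2 = c_2 − 1.8974·e_1 = (3.6000, 1.2000, -1.0000).
r_{22} = ‖u_2‖ = 3.9243.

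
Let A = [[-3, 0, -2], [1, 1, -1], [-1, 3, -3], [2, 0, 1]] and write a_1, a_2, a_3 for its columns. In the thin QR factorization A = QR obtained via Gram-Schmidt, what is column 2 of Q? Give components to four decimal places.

a_1 = (-3, 1, -1, 2); ‖a_1‖ = 3.8730, so q_1 = (-0.7746, 0.2582, -0.2582, 0.5164).
q_1·a_2 = (-0.7746)·0 + 0.2582·1 + (-0.2582)·3 + 0.5164·0 = -0.5164.
u_2 = a_2 + 0.5164·q_1 = (-0.4000, 1.1333, 2.8667, 0.2667).
‖u_2‖ = 3.1198, so q_2 = (-0.1282, 0.3633, 0.9189, 0.0855).

q_2 = (-0.1282, 0.3633, 0.9189, 0.0855)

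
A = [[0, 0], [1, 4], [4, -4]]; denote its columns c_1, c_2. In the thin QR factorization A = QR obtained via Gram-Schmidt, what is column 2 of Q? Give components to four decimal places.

c_1 = (0, 1, 4); ‖c_1‖ = 4.1231, so e_1 = (0.0000, 0.2425, 0.9701).
e_1·c_2 = 0.0000·0 + 0.2425·4 + 0.9701·(-4) = -2.9104.
u_2 = c_2 + 2.9104·e_1 = (0.0000, 4.7059, -1.1765).
‖u_2‖ = 4.8507, so e_2 = (0.0000, 0.9701, -0.2425).

e_2 = (0.0000, 0.9701, -0.2425)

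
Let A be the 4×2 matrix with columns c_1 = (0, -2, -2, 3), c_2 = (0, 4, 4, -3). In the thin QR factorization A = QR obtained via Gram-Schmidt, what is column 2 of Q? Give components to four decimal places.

e_2 = (0.0000, 0.5145, 0.5145, 0.6860)

c_1 = (0, -2, -2, 3); ‖c_1‖ = 4.1231, so e_1 = (0.0000, -0.4851, -0.4851, 0.7276).
e_1·c_2 = 0.0000·0 + (-0.4851)·4 + (-0.4851)·4 + 0.7276·(-3) = -6.0634.
u_2 = c_2 + 6.0634·e_1 = (0.0000, 1.0588, 1.0588, 1.4118).
‖u_2‖ = 2.0580, so e_2 = (0.0000, 0.5145, 0.5145, 0.6860).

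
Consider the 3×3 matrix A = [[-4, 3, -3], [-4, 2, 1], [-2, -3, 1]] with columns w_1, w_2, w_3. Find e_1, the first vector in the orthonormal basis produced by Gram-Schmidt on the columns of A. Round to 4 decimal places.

w_1 = (-4, -4, -2); ‖w_1‖ = 6.0000, so e_1 = (-0.6667, -0.6667, -0.3333).

e_1 = (-0.6667, -0.6667, -0.3333)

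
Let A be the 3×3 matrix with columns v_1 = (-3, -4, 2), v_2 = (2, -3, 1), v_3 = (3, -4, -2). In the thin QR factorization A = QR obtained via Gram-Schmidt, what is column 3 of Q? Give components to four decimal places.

v_1 = (-3, -4, 2); ‖v_1‖ = 5.3852, so e_1 = (-0.5571, -0.7428, 0.3714).
e_1·v_2 = (-0.5571)·2 + (-0.7428)·(-3) + 0.3714·1 = 1.4856.
u_2 = v_2 − 1.4856·e_1 = (2.8276, -1.8966, 0.4483).
‖u_2‖ = 3.4341, so e_2 = (0.8234, -0.5523, 0.1305).
e_1·v_3 = (-0.5571)·3 + (-0.7428)·(-4) + 0.3714·(-2) = 0.5571; e_2·v_3 = 0.8234·3 + (-0.5523)·(-4) + 0.1305·(-2) = 4.4182.
u_3 = v_3 − 0.5571·e_1 − 4.4182·e_2 = (-0.3275, -1.1462, -2.7836).
‖u_3‖ = 3.0281, so e_3 = (-0.1081, -0.3785, -0.9193).

e_3 = (-0.1081, -0.3785, -0.9193)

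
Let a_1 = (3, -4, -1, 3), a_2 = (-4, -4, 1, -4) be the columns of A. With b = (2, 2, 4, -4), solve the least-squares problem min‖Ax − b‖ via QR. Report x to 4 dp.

x = (-0.5177, -0.0135)

a_1 = (3, -4, -1, 3); ‖a_1‖ = 5.9161, so q_1 = (0.5071, -0.6761, -0.1690, 0.5071).
q_1·a_2 = 0.5071·(-4) + (-0.6761)·(-4) + (-0.1690)·1 + 0.5071·(-4) = -1.5213.
u_2 = a_2 + 1.5213·q_1 = (-3.2286, -5.0286, 0.7429, -3.2286).
‖u_2‖ = 6.8327, so q_2 = (-0.4725, -0.7360, 0.1087, -0.4725).
Qᵀb = (-3.0426, -0.0920).
Back-substitute: x_2 = -0.0920/6.8327 = -0.0135.
x_1 = (-3.0426 + 1.5213·(-0.0135))/5.9161 = -0.5177.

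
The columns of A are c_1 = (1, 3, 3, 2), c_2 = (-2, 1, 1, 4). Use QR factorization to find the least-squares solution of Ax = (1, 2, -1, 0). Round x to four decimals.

c_1 = (1, 3, 3, 2); ‖c_1‖ = 4.7958, so q_1 = (0.2085, 0.6255, 0.6255, 0.4170).
q_1·c_2 = 0.2085·(-2) + 0.6255·1 + 0.6255·1 + 0.4170·4 = 2.5022.
u_2 = c_2 − 2.5022·q_1 = (-2.5217, -0.5652, -0.5652, 2.9565).
‖u_2‖ = 3.9673, so q_2 = (-0.6356, -0.1425, -0.1425, 0.7452).
Qᵀb = (0.8341, -0.7781).
Back-substitute: x_2 = -0.7781/3.9673 = -0.1961.
x_1 = (0.8341 − 2.5022·(-0.1961))/4.7958 = 0.2762.

x = (0.2762, -0.1961)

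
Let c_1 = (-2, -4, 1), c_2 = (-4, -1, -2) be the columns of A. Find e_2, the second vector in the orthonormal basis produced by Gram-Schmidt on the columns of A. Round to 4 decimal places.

e_1 = c_1/‖c_1‖ = (-2, -4, 1)/4.5826 = (-0.4364, -0.8729, 0.2182).
r_{12} = e_1·c_2 = 2.1822.
u_2 = c_2 − 2.1822·e_1 = (-3.0476, 0.9048, -2.4762).
‖u_2‖ = 4.0297, so e_2 = (-0.7563, 0.2245, -0.6145).

e_2 = (-0.7563, 0.2245, -0.6145)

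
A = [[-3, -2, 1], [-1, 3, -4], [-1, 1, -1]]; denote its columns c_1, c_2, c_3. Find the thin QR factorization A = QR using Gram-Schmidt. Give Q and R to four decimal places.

c_1 = (-3, -1, -1); ‖c_1‖ = 3.3166, so q_1 = (-0.9045, -0.3015, -0.3015).
q_1·c_2 = (-0.9045)·(-2) + (-0.3015)·3 + (-0.3015)·1 = 0.6030.
u_2 = c_2 − 0.6030·q_1 = (-1.4545, 3.1818, 1.1818).
‖u_2‖ = 3.6927, so q_2 = (-0.3939, 0.8616, 0.3200).
q_1·c_3 = (-0.9045)·1 + (-0.3015)·(-4) + (-0.3015)·(-1) = 0.6030; q_2·c_3 = (-0.3939)·1 + 0.8616·(-4) + 0.3200·(-1) = -4.1605.
u_3 = c_3 − 0.6030·q_1 + 4.1605·q_2 = (-0.0933, -0.2333, 0.5133).
‖u_3‖ = 0.5715, so q_3 = (-0.1633, -0.4082, 0.8981).

Q = [[-0.9045, -0.3939, -0.1633], [-0.3015, 0.8616, -0.4082], [-0.3015, 0.3200, 0.8981]], R = [[3.3166, 0.6030, 0.6030], [0.0000, 3.6927, -4.1605], [0.0000, 0.0000, 0.5715]]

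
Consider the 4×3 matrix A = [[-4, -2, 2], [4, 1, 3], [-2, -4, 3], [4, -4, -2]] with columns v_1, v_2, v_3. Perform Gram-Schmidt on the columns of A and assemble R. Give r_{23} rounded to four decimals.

v_1 = (-4, 4, -2, 4); ‖v_1‖ = 7.2111, so e_1 = (-0.5547, 0.5547, -0.2774, 0.5547).
e_1·v_2 = (-0.5547)·(-2) + 0.5547·1 + (-0.2774)·(-4) + 0.5547·(-4) = 0.5547.
u_2 = v_2 − 0.5547·e_1 = (-1.6923, 0.6923, -3.8462, -4.3077).
‖u_2‖ = 6.0574, so e_2 = (-0.2794, 0.1143, -0.6349, -0.7111).
r_{23} = e_2·v_3 = -0.6984.

r_{23} = -0.6984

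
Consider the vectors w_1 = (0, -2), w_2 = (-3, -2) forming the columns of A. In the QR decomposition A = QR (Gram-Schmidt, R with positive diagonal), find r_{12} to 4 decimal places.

q_1 = w_1/‖w_1‖ = (0, -2)/2.0000 = (0.0000, -1.0000).
r_{12} = q_1·w_2 = 2.0000.

r_{12} = 2.0000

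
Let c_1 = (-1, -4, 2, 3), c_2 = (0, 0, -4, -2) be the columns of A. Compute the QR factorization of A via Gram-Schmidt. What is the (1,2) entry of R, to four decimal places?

e_1 = c_1/‖c_1‖ = (-1, -4, 2, 3)/5.4772 = (-0.1826, -0.7303, 0.3651, 0.5477).
r_{12} = e_1·c_2 = -2.5560.

r_{12} = -2.5560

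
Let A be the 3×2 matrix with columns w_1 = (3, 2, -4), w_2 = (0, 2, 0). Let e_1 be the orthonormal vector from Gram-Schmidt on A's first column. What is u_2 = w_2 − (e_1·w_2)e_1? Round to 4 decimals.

w_1 = (3, 2, -4); ‖w_1‖ = 5.3852, so e_1 = (0.5571, 0.3714, -0.7428).
e_1·w_2 = 0.5571·0 + 0.3714·2 + (-0.7428)·0 = 0.7428.
u_2 = w_2 − 0.7428·e_1 = (-0.4138, 1.7241, 0.5517).

u_2 = (-0.4138, 1.7241, 0.5517)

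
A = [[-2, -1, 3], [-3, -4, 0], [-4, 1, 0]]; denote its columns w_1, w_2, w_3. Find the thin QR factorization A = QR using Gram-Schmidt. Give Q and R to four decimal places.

w_1 = (-2, -3, -4); ‖w_1‖ = 5.3852, so e_1 = (-0.3714, -0.5571, -0.7428).
e_1·w_2 = (-0.3714)·(-1) + (-0.5571)·(-4) + (-0.7428)·1 = 1.8570.
u_2 = w_2 − 1.8570·e_1 = (-0.3103, -2.9655, 2.3793).
‖u_2‖ = 3.8147, so e_2 = (-0.0814, -0.7774, 0.6237).
e_1·w_3 = (-0.3714)·3 + (-0.5571)·0 + (-0.7428)·0 = -1.1142; e_2·w_3 = (-0.0814)·3 + (-0.7774)·0 + 0.6237·0 = -0.2441.
u_3 = w_3 + 1.1142·e_1 + 0.2441·e_2 = (2.5664, -0.8104, -0.6754).
‖u_3‖ = 2.7747, so e_3 = (0.9249, -0.2921, -0.2434).

Q = [[-0.3714, -0.0814, 0.9249], [-0.5571, -0.7774, -0.2921], [-0.7428, 0.6237, -0.2434]], R = [[5.3852, 1.8570, -1.1142], [0.0000, 3.8147, -0.2441], [0.0000, 0.0000, 2.7747]]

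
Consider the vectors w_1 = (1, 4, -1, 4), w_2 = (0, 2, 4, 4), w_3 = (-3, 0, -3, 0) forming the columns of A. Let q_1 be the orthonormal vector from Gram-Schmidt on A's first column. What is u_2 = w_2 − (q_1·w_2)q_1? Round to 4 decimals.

w_1 = (1, 4, -1, 4); ‖w_1‖ = 5.8310, so q_1 = (0.1715, 0.6860, -0.1715, 0.6860).
q_1·w_2 = 0.1715·0 + 0.6860·2 + (-0.1715)·4 + 0.6860·4 = 3.4300.
u_2 = w_2 − 3.4300·q_1 = (-0.5882, -0.3529, 4.5882, 1.6471).

u_2 = (-0.5882, -0.3529, 4.5882, 1.6471)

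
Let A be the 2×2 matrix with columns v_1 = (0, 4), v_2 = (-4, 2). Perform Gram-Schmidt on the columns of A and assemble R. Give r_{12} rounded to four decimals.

r_{12} = 2.0000

e_1 = v_1/‖v_1‖ = (0, 4)/4.0000 = (0.0000, 1.0000).
r_{12} = e_1·v_2 = 2.0000.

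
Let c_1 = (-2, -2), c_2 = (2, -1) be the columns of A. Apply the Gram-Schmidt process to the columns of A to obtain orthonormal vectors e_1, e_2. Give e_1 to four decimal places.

e_1 = c_1/‖c_1‖ = (-2, -2)/2.8284 = (-0.7071, -0.7071).

e_1 = (-0.7071, -0.7071)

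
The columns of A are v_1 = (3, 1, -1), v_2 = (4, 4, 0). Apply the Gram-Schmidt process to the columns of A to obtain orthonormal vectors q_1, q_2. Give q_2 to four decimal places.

v_1 = (3, 1, -1); ‖v_1‖ = 3.3166, so q_1 = (0.9045, 0.3015, -0.3015).
q_1·v_2 = 0.9045·4 + 0.3015·4 + (-0.3015)·0 = 4.8242.
u_2 = v_2 − 4.8242·q_1 = (-0.3636, 2.5455, 1.4545).
‖u_2‖ = 2.9542, so q_2 = (-0.1231, 0.8616, 0.4924).

q_2 = (-0.1231, 0.8616, 0.4924)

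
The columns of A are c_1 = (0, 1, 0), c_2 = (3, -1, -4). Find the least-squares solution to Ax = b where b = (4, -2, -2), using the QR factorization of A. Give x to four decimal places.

q_1 = c_1/‖c_1‖ = (0, 1, 0)/1.0000 = (0.0000, 1.0000, 0.0000).
r_{12} = q_1·c_2 = -1.0000.
u_2 = c_2 + 1.0000·q_1 = (3.0000, 0.0000, -4.0000).
‖u_2‖ = 5.0000, so q_2 = (0.6000, 0.0000, -0.8000).
Qᵀb = (-2.0000, 4.0000).
Back-substitute: x_2 = 4.0000/5.0000 = 0.8000.
x_1 = (-2.0000 + 1.0000·0.8000)/1.0000 = -1.2000.

x = (-1.2000, 0.8000)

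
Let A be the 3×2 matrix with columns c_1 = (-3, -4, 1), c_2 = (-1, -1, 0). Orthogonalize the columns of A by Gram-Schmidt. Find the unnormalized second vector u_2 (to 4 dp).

e_1 = c_1/‖c_1‖ = (-3, -4, 1)/5.0990 = (-0.5883, -0.7845, 0.1961).
r_{12} = e_1·c_2 = 1.3728.
u_2 = c_2 − 1.3728·e_1 = (-0.1923, 0.0769, -0.2692).

u_2 = (-0.1923, 0.0769, -0.2692)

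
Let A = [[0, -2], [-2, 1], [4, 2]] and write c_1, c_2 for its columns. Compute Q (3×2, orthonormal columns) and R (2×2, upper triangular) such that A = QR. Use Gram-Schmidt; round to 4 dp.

e_1 = c_1/‖c_1‖ = (0, -2, 4)/4.4721 = (0.0000, -0.4472, 0.8944).
r_{12} = e_1·c_2 = 1.3416.
u_2 = c_2 − 1.3416·e_1 = (-2.0000, 1.6000, 0.8000).
‖u_2‖ = 2.6833, so e_2 = (-0.7454, 0.5963, 0.2981).

Q = [[0.0000, -0.7454], [-0.4472, 0.5963], [0.8944, 0.2981]], R = [[4.4721, 1.3416], [0.0000, 2.6833]]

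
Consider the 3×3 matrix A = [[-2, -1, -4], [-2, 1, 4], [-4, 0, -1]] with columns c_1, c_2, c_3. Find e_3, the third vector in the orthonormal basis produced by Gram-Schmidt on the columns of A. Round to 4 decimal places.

c_1 = (-2, -2, -4); ‖c_1‖ = 4.8990, so e_1 = (-0.4082, -0.4082, -0.8165).
e_1·c_2 = (-0.4082)·(-1) + (-0.4082)·1 + (-0.8165)·0 = 0.0000.
u_2 = c_2 + 0.0000·e_1 = (-1.0000, 1.0000, 0.0000).
‖u_2‖ = 1.4142, so e_2 = (-0.7071, 0.7071, 0.0000).
e_1·c_3 = (-0.4082)·(-4) + (-0.4082)·4 + (-0.8165)·(-1) = 0.8165; e_2·c_3 = (-0.7071)·(-4) + 0.7071·4 + 0.0000·(-1) = 5.6569.
u_3 = c_3 − 0.8165·e_1 − 5.6569·e_2 = (0.3333, 0.3333, -0.3333).
‖u_3‖ = 0.5774, so e_3 = (0.5774, 0.5774, -0.5774).

e_3 = (0.5774, 0.5774, -0.5774)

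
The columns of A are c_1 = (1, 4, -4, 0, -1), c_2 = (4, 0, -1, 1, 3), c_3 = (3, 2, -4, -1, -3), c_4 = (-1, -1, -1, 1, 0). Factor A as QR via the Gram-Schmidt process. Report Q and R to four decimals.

Q = [[0.1715, 0.7518, 0.5345, -0.2818], [0.6860, -0.1148, -0.4237, -0.5389], [-0.6860, -0.0803, -0.1264, -0.6101], [0.0000, 0.1951, -0.3007, 0.5080], [-0.1715, 0.6141, -0.6545, 0.0031]], R = [[5.8310, 0.8575, 5.1450, -0.1715], [0.0000, 5.1249, 0.3099, -0.3616], [0.0000, 0.0000, 3.5261, -0.2852], [0.0000, 0.0000, 0.0000, 1.9387]]

c_1 = (1, 4, -4, 0, -1); ‖c_1‖ = 5.8310, so q_1 = (0.1715, 0.6860, -0.6860, 0.0000, -0.1715).
q_1·c_2 = 0.1715·4 + 0.6860·0 + (-0.6860)·(-1) + 0.0000·1 + (-0.1715)·3 = 0.8575.
u_2 = c_2 − 0.8575·q_1 = (3.8529, -0.5882, -0.4118, 1.0000, 3.1471).
‖u_2‖ = 5.1249, so q_2 = (0.7518, -0.1148, -0.0803, 0.1951, 0.6141).
q_1·c_3 = 0.1715·3 + 0.6860·2 + (-0.6860)·(-4) + 0.0000·(-1) + (-0.1715)·(-3) = 5.1450; q_2·c_3 = 0.7518·3 + (-0.1148)·2 + (-0.0803)·(-4) + 0.1951·(-1) + 0.6141·(-3) = 0.3099.
u_3 = c_3 − 5.1450·q_1 − 0.3099·q_2 = (1.8847, -1.4938, -0.4457, -1.0605, -2.3080).
‖u_3‖ = 3.5261, so q_3 = (0.5345, -0.4237, -0.1264, -0.3007, -0.6545).
q_1·c_4 = 0.1715·(-1) + 0.6860·(-1) + (-0.6860)·(-1) + 0.0000·1 + (-0.1715)·0 = -0.1715; q_2·c_4 = 0.7518·(-1) + (-0.1148)·(-1) + (-0.0803)·(-1) + 0.1951·1 + 0.6141·0 = -0.3616; q_3·c_4 = 0.5345·(-1) + (-0.4237)·(-1) + (-0.1264)·(-1) + (-0.3007)·1 + (-0.6545)·0 = -0.2852.
u_4 = c_4 + 0.1715·q_1 + 0.3616·q_2 + 0.2852·q_3 = (-0.5463, -1.0447, -1.1827, 0.9848, 0.0059).
‖u_4‖ = 1.9387, so q_4 = (-0.2818, -0.5389, -0.6101, 0.5080, 0.0031).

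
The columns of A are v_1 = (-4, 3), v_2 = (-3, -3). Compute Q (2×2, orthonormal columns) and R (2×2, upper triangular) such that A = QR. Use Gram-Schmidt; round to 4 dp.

Q = [[-0.8000, -0.6000], [0.6000, -0.8000]], R = [[5.0000, 0.6000], [0.0000, 4.2000]]

v_1 = (-4, 3); ‖v_1‖ = 5.0000, so e_1 = (-0.8000, 0.6000).
e_1·v_2 = (-0.8000)·(-3) + 0.6000·(-3) = 0.6000.
u_2 = v_2 − 0.6000·e_1 = (-2.5200, -3.3600).
‖u_2‖ = 4.2000, so e_2 = (-0.6000, -0.8000).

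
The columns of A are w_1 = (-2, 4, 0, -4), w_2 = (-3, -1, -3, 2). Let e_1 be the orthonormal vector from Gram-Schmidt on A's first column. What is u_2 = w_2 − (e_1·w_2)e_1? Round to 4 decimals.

w_1 = (-2, 4, 0, -4); ‖w_1‖ = 6.0000, so e_1 = (-0.3333, 0.6667, 0.0000, -0.6667).
e_1·w_2 = (-0.3333)·(-3) + 0.6667·(-1) + 0.0000·(-3) + (-0.6667)·2 = -1.0000.
u_2 = w_2 + 1.0000·e_1 = (-3.3333, -0.3333, -3.0000, 1.3333).

u_2 = (-3.3333, -0.3333, -3.0000, 1.3333)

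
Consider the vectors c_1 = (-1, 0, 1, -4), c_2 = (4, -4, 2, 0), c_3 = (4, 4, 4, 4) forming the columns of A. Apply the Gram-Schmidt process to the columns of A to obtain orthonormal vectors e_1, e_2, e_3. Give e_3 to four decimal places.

c_1 = (-1, 0, 1, -4); ‖c_1‖ = 4.2426, so e_1 = (-0.2357, 0.0000, 0.2357, -0.9428).
e_1·c_2 = (-0.2357)·4 + 0.0000·(-4) + 0.2357·2 + (-0.9428)·0 = -0.4714.
u_2 = c_2 + 0.4714·e_1 = (3.8889, -4.0000, 2.1111, -0.4444).
‖u_2‖ = 5.9815, so e_2 = (0.6502, -0.6687, 0.3529, -0.0743).
e_1·c_3 = (-0.2357)·4 + 0.0000·4 + 0.2357·4 + (-0.9428)·4 = -3.7712; e_2·c_3 = 0.6502·4 + (-0.6687)·4 + 0.3529·4 + (-0.0743)·4 = 1.0403.
u_3 = c_3 + 3.7712·e_1 − 1.0403·e_2 = (2.4348, 4.6957, 4.5217, 0.5217).
‖u_3‖ = 6.9782, so e_3 = (0.3489, 0.6729, 0.6480, 0.0748).

e_3 = (0.3489, 0.6729, 0.6480, 0.0748)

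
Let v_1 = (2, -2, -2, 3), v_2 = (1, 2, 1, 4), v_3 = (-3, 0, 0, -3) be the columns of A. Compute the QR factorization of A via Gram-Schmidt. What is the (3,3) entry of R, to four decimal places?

q_1 = v_1/‖v_1‖ = (2, -2, -2, 3)/4.5826 = (0.4364, -0.4364, -0.4364, 0.6547).
r_{12} = q_1·v_2 = 1.7457.
u_2 = v_2 − 1.7457·q_1 = (0.2381, 2.7619, 1.7619, 2.8571).
‖u_2‖ = 4.3534, so q_2 = (0.0547, 0.6344, 0.4047, 0.6563).
r_{13} = q_1·v_3 = -3.2733; r_{23} = q_2·v_3 = -2.1330.
u_3 = v_3 + 3.2733·q_1 + 2.1330·q_2 = (-1.4548, -0.0754, -0.5653, 0.5427).
r_{33} = ‖u_3‖ = 1.6541.

r_{33} = 1.6541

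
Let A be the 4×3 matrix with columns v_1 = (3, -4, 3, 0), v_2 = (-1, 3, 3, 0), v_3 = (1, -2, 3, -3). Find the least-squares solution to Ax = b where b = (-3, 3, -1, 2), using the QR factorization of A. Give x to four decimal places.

q_1 = v_1/‖v_1‖ = (3, -4, 3, 0)/5.8310 = (0.5145, -0.6860, 0.5145, 0.0000).
r_{12} = q_1·v_2 = -1.0290.
u_2 = v_2 + 1.0290·q_1 = (-0.4706, 2.2941, 3.5294, 0.0000).
‖u_2‖ = 4.2357, so q_2 = (-0.1111, 0.5416, 0.8333, 0.0000).
r_{13} = q_1·v_3 = 3.4300; r_{23} = q_2·v_3 = 1.3054.
u_3 = v_3 − 3.4300·q_1 − 1.3054·q_2 = (-0.6197, -0.3541, 0.1475, -3.0000).
‖u_3‖ = 3.0873, so q_3 = (-0.2007, -0.1147, 0.0478, -0.9717).
Qᵀb = (-4.1160, 1.1249, -1.7332).
Back-substitute: x_3 = -1.7332/3.0873 = -0.5614.
x_2 = (1.1249 − 1.3054·(-0.5614))/4.2357 = 0.4386.
x_1 = (-4.1160 + 1.0290·0.4386 − 3.4300·(-0.5614))/5.8310 = -0.2982.

x = (-0.2982, 0.4386, -0.5614)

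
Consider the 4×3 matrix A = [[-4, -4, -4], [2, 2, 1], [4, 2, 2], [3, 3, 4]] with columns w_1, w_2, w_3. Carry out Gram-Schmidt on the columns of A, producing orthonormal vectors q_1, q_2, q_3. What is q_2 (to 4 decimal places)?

q_2 = (-0.4429, 0.2215, -0.8028, 0.3322)

q_1 = w_1/‖w_1‖ = (-4, 2, 4, 3)/6.7082 = (-0.5963, 0.2981, 0.5963, 0.4472).
r_{12} = q_1·w_2 = 5.5156.
u_2 = w_2 − 5.5156·q_1 = (-0.7111, 0.3556, -1.2889, 0.5333).
‖u_2‖ = 1.6055, so q_2 = (-0.4429, 0.2215, -0.8028, 0.3322).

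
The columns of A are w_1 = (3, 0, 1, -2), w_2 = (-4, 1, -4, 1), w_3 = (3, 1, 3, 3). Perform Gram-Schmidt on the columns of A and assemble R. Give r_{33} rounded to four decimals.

r_{33} = 3.3950

w_1 = (3, 0, 1, -2); ‖w_1‖ = 3.7417, so q_1 = (0.8018, 0.0000, 0.2673, -0.5345).
q_1·w_2 = 0.8018·(-4) + 0.0000·1 + 0.2673·(-4) + (-0.5345)·1 = -4.8107.
u_2 = w_2 + 4.8107·q_1 = (-0.1429, 1.0000, -2.7143, -1.5714).
‖u_2‖ = 3.2950, so q_2 = (-0.0434, 0.3035, -0.8238, -0.4769).
q_1·w_3 = 0.8018·3 + 0.0000·1 + 0.2673·3 + (-0.5345)·3 = 1.6036; q_2·w_3 = (-0.0434)·3 + 0.3035·1 + (-0.8238)·3 + (-0.4769)·3 = -3.7286.
u_3 = w_3 − 1.6036·q_1 + 3.7286·q_2 = (1.5526, 2.1316, -0.5000, 2.0789).
r_{33} = ‖u_3‖ = 3.3950.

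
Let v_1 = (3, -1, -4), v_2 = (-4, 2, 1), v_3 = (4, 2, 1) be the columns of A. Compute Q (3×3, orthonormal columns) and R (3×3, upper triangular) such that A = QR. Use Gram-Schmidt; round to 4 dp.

e_1 = v_1/‖v_1‖ = (3, -1, -4)/5.0990 = (0.5883, -0.1961, -0.7845).
r_{12} = e_1·v_2 = -3.5301.
u_2 = v_2 + 3.5301·e_1 = (-1.9231, 1.3077, -1.7692).
‖u_2‖ = 2.9221, so e_2 = (-0.6581, 0.4475, -0.6055).
r_{13} = e_1·v_3 = 1.1767; r_{23} = e_2·v_3 = -2.3429.
u_3 = v_3 − 1.1767·e_1 + 2.3429·e_2 = (1.7658, 3.2793, 0.5045).
‖u_3‖ = 3.7585, so e_3 = (0.4698, 0.8725, 0.1342).

Q = [[0.5883, -0.6581, 0.4698], [-0.1961, 0.4475, 0.8725], [-0.7845, -0.6055, 0.1342]], R = [[5.0990, -3.5301, 1.1767], [0.0000, 2.9221, -2.3429], [0.0000, 0.0000, 3.7585]]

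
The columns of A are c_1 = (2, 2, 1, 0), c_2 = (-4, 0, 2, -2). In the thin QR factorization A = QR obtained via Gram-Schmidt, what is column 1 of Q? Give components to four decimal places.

e_1 = (0.6667, 0.6667, 0.3333, 0.0000)

c_1 = (2, 2, 1, 0); ‖c_1‖ = 3.0000, so e_1 = (0.6667, 0.6667, 0.3333, 0.0000).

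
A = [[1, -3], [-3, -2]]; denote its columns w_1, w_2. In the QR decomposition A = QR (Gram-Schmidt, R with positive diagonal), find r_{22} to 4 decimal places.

r_{22} = 3.4785

w_1 = (1, -3); ‖w_1‖ = 3.1623, so q_1 = (0.3162, -0.9487).
q_1·w_2 = 0.3162·(-3) + (-0.9487)·(-2) = 0.9487.
u_2 = w_2 − 0.9487·q_1 = (-3.3000, -1.1000).
r_{22} = ‖u_2‖ = 3.4785.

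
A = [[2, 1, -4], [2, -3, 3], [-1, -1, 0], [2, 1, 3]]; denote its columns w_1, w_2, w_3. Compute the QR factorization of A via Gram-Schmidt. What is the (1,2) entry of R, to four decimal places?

r_{12} = -0.2774

w_1 = (2, 2, -1, 2); ‖w_1‖ = 3.6056, so q_1 = (0.5547, 0.5547, -0.2774, 0.5547).
r_{12} = q_1·w_2 = -0.2774.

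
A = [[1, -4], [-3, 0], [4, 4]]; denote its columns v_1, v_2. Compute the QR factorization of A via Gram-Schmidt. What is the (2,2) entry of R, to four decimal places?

r_{22} = 5.1441

v_1 = (1, -3, 4); ‖v_1‖ = 5.0990, so e_1 = (0.1961, -0.5883, 0.7845).
e_1·v_2 = 0.1961·(-4) + (-0.5883)·0 + 0.7845·4 = 2.3534.
u_2 = v_2 − 2.3534·e_1 = (-4.4615, 1.3846, 2.1538).
r_{22} = ‖u_2‖ = 5.1441.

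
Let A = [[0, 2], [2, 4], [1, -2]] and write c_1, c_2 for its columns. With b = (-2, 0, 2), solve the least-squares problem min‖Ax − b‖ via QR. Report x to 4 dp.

x = (1.1429, -0.6190)

c_1 = (0, 2, 1); ‖c_1‖ = 2.2361, so q_1 = (0.0000, 0.8944, 0.4472).
q_1·c_2 = 0.0000·2 + 0.8944·4 + 0.4472·(-2) = 2.6833.
u_2 = c_2 − 2.6833·q_1 = (2.0000, 1.6000, -3.2000).
‖u_2‖ = 4.0988, so q_2 = (0.4880, 0.3904, -0.7807).
Qᵀb = (0.8944, -2.5373).
Back-substitute: x_2 = -2.5373/4.0988 = -0.6190.
x_1 = (0.8944 − 2.6833·(-0.6190))/2.2361 = 1.1429.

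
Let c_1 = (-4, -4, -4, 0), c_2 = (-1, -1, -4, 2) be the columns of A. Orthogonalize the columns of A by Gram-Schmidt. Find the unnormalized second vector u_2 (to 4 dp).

c_1 = (-4, -4, -4, 0); ‖c_1‖ = 6.9282, so q_1 = (-0.5774, -0.5774, -0.5774, 0.0000).
q_1·c_2 = (-0.5774)·(-1) + (-0.5774)·(-1) + (-0.5774)·(-4) + 0.0000·2 = 3.4641.
u_2 = c_2 − 3.4641·q_1 = (1.0000, 1.0000, -2.0000, 2.0000).

u_2 = (1.0000, 1.0000, -2.0000, 2.0000)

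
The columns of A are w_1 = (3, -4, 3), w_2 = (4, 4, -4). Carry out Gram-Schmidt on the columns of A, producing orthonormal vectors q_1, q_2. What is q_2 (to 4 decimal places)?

q_2 = (0.8507, 0.3329, -0.4068)

w_1 = (3, -4, 3); ‖w_1‖ = 5.8310, so q_1 = (0.5145, -0.6860, 0.5145).
q_1·w_2 = 0.5145·4 + (-0.6860)·4 + 0.5145·(-4) = -2.7440.
u_2 = w_2 + 2.7440·q_1 = (5.4118, 2.1176, -2.5882).
‖u_2‖ = 6.3616, so q_2 = (0.8507, 0.3329, -0.4068).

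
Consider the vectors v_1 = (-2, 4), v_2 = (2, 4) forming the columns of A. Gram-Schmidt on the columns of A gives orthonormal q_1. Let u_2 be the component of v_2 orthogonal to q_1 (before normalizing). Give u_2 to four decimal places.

v_1 = (-2, 4); ‖v_1‖ = 4.4721, so q_1 = (-0.4472, 0.8944).
q_1·v_2 = (-0.4472)·2 + 0.8944·4 = 2.6833.
u_2 = v_2 − 2.6833·q_1 = (3.2000, 1.6000).

u_2 = (3.2000, 1.6000)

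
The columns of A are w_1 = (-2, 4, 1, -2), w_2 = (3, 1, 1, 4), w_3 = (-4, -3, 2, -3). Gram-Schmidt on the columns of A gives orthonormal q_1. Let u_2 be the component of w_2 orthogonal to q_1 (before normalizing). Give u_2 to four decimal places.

u_2 = (2.2800, 2.4400, 1.3600, 3.2800)

q_1 = w_1/‖w_1‖ = (-2, 4, 1, -2)/5.0000 = (-0.4000, 0.8000, 0.2000, -0.4000).
r_{12} = q_1·w_2 = -1.8000.
u_2 = w_2 + 1.8000·q_1 = (2.2800, 2.4400, 1.3600, 3.2800).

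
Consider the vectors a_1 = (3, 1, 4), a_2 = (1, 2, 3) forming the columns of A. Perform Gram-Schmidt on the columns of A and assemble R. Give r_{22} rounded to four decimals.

r_{22} = 1.6984

q_1 = a_1/‖a_1‖ = (3, 1, 4)/5.0990 = (0.5883, 0.1961, 0.7845).
r_{12} = q_1·a_2 = 3.3340.
u_2 = a_2 − 3.3340·q_1 = (-0.9615, 1.3462, 0.3846).
r_{22} = ‖u_2‖ = 1.6984.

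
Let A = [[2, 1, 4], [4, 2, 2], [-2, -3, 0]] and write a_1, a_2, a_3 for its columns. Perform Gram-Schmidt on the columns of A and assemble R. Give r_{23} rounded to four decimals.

r_{23} = -1.4606

e_1 = a_1/‖a_1‖ = (2, 4, -2)/4.8990 = (0.4082, 0.8165, -0.4082).
r_{12} = e_1·a_2 = 3.2660.
u_2 = a_2 − 3.2660·e_1 = (-0.3333, -0.6667, -1.6667).
‖u_2‖ = 1.8257, so e_2 = (-0.1826, -0.3651, -0.9129).
r_{23} = e_2·a_3 = -1.4606.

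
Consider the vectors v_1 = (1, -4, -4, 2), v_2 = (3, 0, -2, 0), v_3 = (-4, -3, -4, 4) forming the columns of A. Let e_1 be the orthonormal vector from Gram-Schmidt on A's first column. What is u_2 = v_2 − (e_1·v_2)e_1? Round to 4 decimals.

u_2 = (2.7027, 1.1892, -0.8108, -0.5946)

v_1 = (1, -4, -4, 2); ‖v_1‖ = 6.0828, so e_1 = (0.1644, -0.6576, -0.6576, 0.3288).
e_1·v_2 = 0.1644·3 + (-0.6576)·0 + (-0.6576)·(-2) + 0.3288·0 = 1.8084.
u_2 = v_2 − 1.8084·e_1 = (2.7027, 1.1892, -0.8108, -0.5946).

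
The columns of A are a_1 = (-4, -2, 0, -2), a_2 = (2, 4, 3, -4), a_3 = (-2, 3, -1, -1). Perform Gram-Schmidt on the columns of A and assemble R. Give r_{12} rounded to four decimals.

r_{12} = -1.6330

q_1 = a_1/‖a_1‖ = (-4, -2, 0, -2)/4.8990 = (-0.8165, -0.4082, 0.0000, -0.4082).
r_{12} = q_1·a_2 = -1.6330.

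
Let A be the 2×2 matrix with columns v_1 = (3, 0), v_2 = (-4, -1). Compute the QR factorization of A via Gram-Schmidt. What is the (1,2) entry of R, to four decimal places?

v_1 = (3, 0); ‖v_1‖ = 3.0000, so q_1 = (1.0000, 0.0000).
r_{12} = q_1·v_2 = -4.0000.

r_{12} = -4.0000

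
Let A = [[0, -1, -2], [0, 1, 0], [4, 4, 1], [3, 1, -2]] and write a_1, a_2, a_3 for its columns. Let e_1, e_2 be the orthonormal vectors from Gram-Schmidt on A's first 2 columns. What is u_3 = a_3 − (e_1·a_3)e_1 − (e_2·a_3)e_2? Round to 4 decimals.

u_3 = (-0.7895, -1.2105, 0.1579, -0.2105)

a_1 = (0, 0, 4, 3); ‖a_1‖ = 5.0000, so e_1 = (0.0000, 0.0000, 0.8000, 0.6000).
e_1·a_2 = 0.0000·(-1) + 0.0000·1 + 0.8000·4 + 0.6000·1 = 3.8000.
u_2 = a_2 − 3.8000·e_1 = (-1.0000, 1.0000, 0.9600, -1.2800).
‖u_2‖ = 2.1354, so e_2 = (-0.4683, 0.4683, 0.4496, -0.5994).
e_1·a_3 = 0.0000·(-2) + 0.0000·0 + 0.8000·1 + 0.6000·(-2) = -0.4000; e_2·a_3 = (-0.4683)·(-2) + 0.4683·0 + 0.4496·1 + (-0.5994)·(-2) = 2.5850.
u_3 = a_3 + 0.4000·e_1 − 2.5850·e_2 = (-0.7895, -1.2105, 0.1579, -0.2105).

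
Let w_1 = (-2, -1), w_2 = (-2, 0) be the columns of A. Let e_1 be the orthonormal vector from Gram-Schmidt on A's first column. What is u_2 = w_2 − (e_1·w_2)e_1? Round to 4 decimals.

u_2 = (-0.4000, 0.8000)

e_1 = w_1/‖w_1‖ = (-2, -1)/2.2361 = (-0.8944, -0.4472).
r_{12} = e_1·w_2 = 1.7889.
u_2 = w_2 − 1.7889·e_1 = (-0.4000, 0.8000).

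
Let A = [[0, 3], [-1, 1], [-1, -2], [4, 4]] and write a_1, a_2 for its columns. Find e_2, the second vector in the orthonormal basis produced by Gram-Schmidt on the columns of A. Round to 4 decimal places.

e_2 = (0.8034, 0.5207, -0.2827, 0.0595)

e_1 = a_1/‖a_1‖ = (0, -1, -1, 4)/4.2426 = (0.0000, -0.2357, -0.2357, 0.9428).
r_{12} = e_1·a_2 = 4.0069.
u_2 = a_2 − 4.0069·e_1 = (3.0000, 1.9444, -1.0556, 0.2222).
‖u_2‖ = 3.7342, so e_2 = (0.8034, 0.5207, -0.2827, 0.0595).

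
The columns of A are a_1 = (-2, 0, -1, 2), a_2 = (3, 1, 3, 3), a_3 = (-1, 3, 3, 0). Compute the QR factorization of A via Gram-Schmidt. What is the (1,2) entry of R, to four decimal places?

a_1 = (-2, 0, -1, 2); ‖a_1‖ = 3.0000, so q_1 = (-0.6667, 0.0000, -0.3333, 0.6667).
r_{12} = q_1·a_2 = -1.0000.

r_{12} = -1.0000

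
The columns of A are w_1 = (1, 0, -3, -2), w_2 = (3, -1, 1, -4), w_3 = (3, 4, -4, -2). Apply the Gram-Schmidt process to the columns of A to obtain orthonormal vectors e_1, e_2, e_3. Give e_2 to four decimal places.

e_2 = (0.5128, -0.2112, 0.5731, -0.6033)

e_1 = w_1/‖w_1‖ = (1, 0, -3, -2)/3.7417 = (0.2673, 0.0000, -0.8018, -0.5345).
r_{12} = e_1·w_2 = 2.1381.
u_2 = w_2 − 2.1381·e_1 = (2.4286, -1.0000, 2.7143, -2.8571).
‖u_2‖ = 4.7359, so e_2 = (0.5128, -0.2112, 0.5731, -0.6033).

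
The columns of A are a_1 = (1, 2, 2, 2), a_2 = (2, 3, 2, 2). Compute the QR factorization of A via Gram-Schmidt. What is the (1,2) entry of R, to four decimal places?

r_{12} = 4.4376

a_1 = (1, 2, 2, 2); ‖a_1‖ = 3.6056, so q_1 = (0.2774, 0.5547, 0.5547, 0.5547).
r_{12} = q_1·a_2 = 4.4376.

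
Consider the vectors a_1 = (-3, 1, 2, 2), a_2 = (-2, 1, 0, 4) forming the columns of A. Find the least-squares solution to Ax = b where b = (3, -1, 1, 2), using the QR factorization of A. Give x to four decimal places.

a_1 = (-3, 1, 2, 2); ‖a_1‖ = 4.2426, so q_1 = (-0.7071, 0.2357, 0.4714, 0.4714).
q_1·a_2 = (-0.7071)·(-2) + 0.2357·1 + 0.4714·0 + 0.4714·4 = 3.5355.
u_2 = a_2 − 3.5355·q_1 = (0.5000, 0.1667, -1.6667, 2.3333).
‖u_2‖ = 2.9155, so q_2 = (0.1715, 0.0572, -0.5717, 0.8003).
Qᵀb = (-0.9428, 1.4863).
Back-substitute: x_2 = 1.4863/2.9155 = 0.5098.
x_1 = (-0.9428 − 3.5355·0.5098)/4.2426 = -0.6471.

x = (-0.6471, 0.5098)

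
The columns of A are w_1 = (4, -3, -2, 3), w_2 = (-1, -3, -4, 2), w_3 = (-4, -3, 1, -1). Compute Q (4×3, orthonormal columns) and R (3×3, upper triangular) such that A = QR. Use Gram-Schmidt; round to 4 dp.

Q = [[0.6489, -0.6626, -0.2157], [-0.4867, -0.3313, -0.7745], [-0.3244, -0.6626, 0.5870], [0.4867, 0.1104, -0.0956]], R = [[6.1644, 3.0822, -1.9467], [0.0000, 4.5277, 2.8712], [0.0000, 0.0000, 3.8687]]

e_1 = w_1/‖w_1‖ = (4, -3, -2, 3)/6.1644 = (0.6489, -0.4867, -0.3244, 0.4867).
r_{12} = e_1·w_2 = 3.0822.
u_2 = w_2 − 3.0822·e_1 = (-3.0000, -1.5000, -3.0000, 0.5000).
‖u_2‖ = 4.5277, so e_2 = (-0.6626, -0.3313, -0.6626, 0.1104).
r_{13} = e_1·w_3 = -1.9467; r_{23} = e_2·w_3 = 2.8712.
u_3 = w_3 + 1.9467·e_1 − 2.8712·e_2 = (-0.8344, -2.9961, 2.2709, -0.3697).
‖u_3‖ = 3.8687, so e_3 = (-0.2157, -0.7745, 0.5870, -0.0956).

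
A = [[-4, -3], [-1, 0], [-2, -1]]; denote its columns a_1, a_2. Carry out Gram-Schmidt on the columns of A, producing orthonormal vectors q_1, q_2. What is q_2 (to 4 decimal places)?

q_2 = (-0.4082, 0.8165, 0.4082)

a_1 = (-4, -1, -2); ‖a_1‖ = 4.5826, so q_1 = (-0.8729, -0.2182, -0.4364).
q_1·a_2 = (-0.8729)·(-3) + (-0.2182)·0 + (-0.4364)·(-1) = 3.0551.
u_2 = a_2 − 3.0551·q_1 = (-0.3333, 0.6667, 0.3333).
‖u_2‖ = 0.8165, so q_2 = (-0.4082, 0.8165, 0.4082).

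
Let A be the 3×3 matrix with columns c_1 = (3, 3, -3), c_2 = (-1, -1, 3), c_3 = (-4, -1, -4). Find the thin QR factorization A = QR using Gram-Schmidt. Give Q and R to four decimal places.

Q = [[0.5774, 0.4082, -0.7071], [0.5774, 0.4082, 0.7071], [-0.5774, 0.8165, 0.0000]], R = [[5.1962, -2.8868, -0.5774], [0.0000, 1.6330, -5.3072], [0.0000, 0.0000, 2.1213]]

q_1 = c_1/‖c_1‖ = (3, 3, -3)/5.1962 = (0.5774, 0.5774, -0.5774).
r_{12} = q_1·c_2 = -2.8868.
u_2 = c_2 + 2.8868·q_1 = (0.6667, 0.6667, 1.3333).
‖u_2‖ = 1.6330, so q_2 = (0.4082, 0.4082, 0.8165).
r_{13} = q_1·c_3 = -0.5774; r_{23} = q_2·c_3 = -5.3072.
u_3 = c_3 + 0.5774·q_1 + 5.3072·q_2 = (-1.5000, 1.5000, 0.0000).
‖u_3‖ = 2.1213, so q_3 = (-0.7071, 0.7071, 0.0000).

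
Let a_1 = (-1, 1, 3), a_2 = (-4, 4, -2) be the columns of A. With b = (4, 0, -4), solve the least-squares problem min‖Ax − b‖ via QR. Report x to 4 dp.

x = (-1.4286, -0.1429)

a_1 = (-1, 1, 3); ‖a_1‖ = 3.3166, so q_1 = (-0.3015, 0.3015, 0.9045).
q_1·a_2 = (-0.3015)·(-4) + 0.3015·4 + 0.9045·(-2) = 0.6030.
u_2 = a_2 − 0.6030·q_1 = (-3.8182, 3.8182, -2.5455).
‖u_2‖ = 5.9696, so q_2 = (-0.6396, 0.6396, -0.4264).
Qᵀb = (-4.8242, -0.8528).
Back-substitute: x_2 = -0.8528/5.9696 = -0.1429.
x_1 = (-4.8242 − 0.6030·(-0.1429))/3.3166 = -1.4286.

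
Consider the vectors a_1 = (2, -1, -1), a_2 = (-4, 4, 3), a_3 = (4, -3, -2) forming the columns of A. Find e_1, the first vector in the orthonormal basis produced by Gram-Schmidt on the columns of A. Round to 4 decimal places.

e_1 = (0.8165, -0.4082, -0.4082)

e_1 = a_1/‖a_1‖ = (2, -1, -1)/2.4495 = (0.8165, -0.4082, -0.4082).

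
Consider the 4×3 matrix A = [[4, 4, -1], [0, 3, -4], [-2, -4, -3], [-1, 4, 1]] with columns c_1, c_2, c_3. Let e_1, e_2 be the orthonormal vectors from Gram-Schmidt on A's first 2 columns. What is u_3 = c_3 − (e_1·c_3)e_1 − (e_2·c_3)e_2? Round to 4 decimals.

c_1 = (4, 0, -2, -1); ‖c_1‖ = 4.5826, so e_1 = (0.8729, 0.0000, -0.4364, -0.2182).
e_1·c_2 = 0.8729·4 + 0.0000·3 + (-0.4364)·(-4) + (-0.2182)·4 = 4.3644.
u_2 = c_2 − 4.3644·e_1 = (0.1905, 3.0000, -2.0952, 4.9524).
‖u_2‖ = 6.1606, so e_2 = (0.0309, 0.4870, -0.3401, 0.8039).
e_1·c_3 = 0.8729·(-1) + 0.0000·(-4) + (-0.4364)·(-3) + (-0.2182)·1 = 0.2182; e_2·c_3 = 0.0309·(-1) + 0.4870·(-4) + (-0.3401)·(-3) + 0.8039·1 = -0.1546.
u_3 = c_3 − 0.2182·e_1 + 0.1546·e_2 = (-1.1857, -3.9247, -2.9573, 1.1719).

u_3 = (-1.1857, -3.9247, -2.9573, 1.1719)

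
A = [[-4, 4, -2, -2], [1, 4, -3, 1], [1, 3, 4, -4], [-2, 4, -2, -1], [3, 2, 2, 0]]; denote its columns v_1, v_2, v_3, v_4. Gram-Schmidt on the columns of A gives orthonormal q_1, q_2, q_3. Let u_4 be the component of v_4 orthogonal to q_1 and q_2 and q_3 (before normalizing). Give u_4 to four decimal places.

u_4 = (0.2188, -0.3311, -0.3874, 0.1029, 0.5998)

v_1 = (-4, 1, 1, -2, 3); ‖v_1‖ = 5.5678, so q_1 = (-0.7184, 0.1796, 0.1796, -0.3592, 0.5388).
q_1·v_2 = (-0.7184)·4 + 0.1796·4 + 0.1796·3 + (-0.3592)·4 + 0.5388·2 = -1.9757.
u_2 = v_2 + 1.9757·q_1 = (2.5806, 4.3548, 3.3548, 3.2903, 3.0645).
‖u_2‖ = 7.5562, so q_2 = (0.3415, 0.5763, 0.4440, 0.4354, 0.4056).
q_1·v_3 = (-0.7184)·(-2) + 0.1796·(-3) + 0.1796·4 + (-0.3592)·(-2) + 0.5388·2 = 3.4125; q_2·v_3 = 0.3415·(-2) + 0.5763·(-3) + 0.4440·4 + 0.4354·(-2) + 0.4056·2 = -0.6959.
u_3 = v_3 − 3.4125·q_1 + 0.6959·q_2 = (0.6893, -3.2119, 3.6960, -0.4712, 0.4435).
‖u_3‖ = 4.9870, so q_3 = (0.1382, -0.6440, 0.7411, -0.0945, 0.0889).
q_1·v_4 = (-0.7184)·(-2) + 0.1796·1 + 0.1796·(-4) + (-0.3592)·(-1) + 0.5388·0 = 1.2572; q_2·v_4 = 0.3415·(-2) + 0.5763·1 + 0.4440·(-4) + 0.4354·(-1) + 0.4056·0 = -2.3181; q_3·v_4 = 0.1382·(-2) + (-0.6440)·1 + 0.7411·(-4) + (-0.0945)·(-1) + 0.0889·0 = -3.7905.
u_4 = v_4 − 1.2572·q_1 + 2.3181·q_2 + 3.7905·q_3 = (0.2188, -0.3311, -0.3874, 0.1029, 0.5998).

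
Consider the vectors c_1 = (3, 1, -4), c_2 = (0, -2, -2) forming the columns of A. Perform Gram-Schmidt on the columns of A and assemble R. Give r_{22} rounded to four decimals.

r_{22} = 2.5720

e_1 = c_1/‖c_1‖ = (3, 1, -4)/5.0990 = (0.5883, 0.1961, -0.7845).
r_{12} = e_1·c_2 = 1.1767.
u_2 = c_2 − 1.1767·e_1 = (-0.6923, -2.2308, -1.0769).
r_{22} = ‖u_2‖ = 2.5720.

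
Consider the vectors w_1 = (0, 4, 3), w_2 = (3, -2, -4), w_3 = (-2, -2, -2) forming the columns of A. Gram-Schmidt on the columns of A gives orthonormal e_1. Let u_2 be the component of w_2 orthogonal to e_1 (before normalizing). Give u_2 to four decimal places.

u_2 = (3.0000, 1.2000, -1.6000)

w_1 = (0, 4, 3); ‖w_1‖ = 5.0000, so e_1 = (0.0000, 0.8000, 0.6000).
e_1·w_2 = 0.0000·3 + 0.8000·(-2) + 0.6000·(-4) = -4.0000.
u_2 = w_2 + 4.0000·e_1 = (3.0000, 1.2000, -1.6000).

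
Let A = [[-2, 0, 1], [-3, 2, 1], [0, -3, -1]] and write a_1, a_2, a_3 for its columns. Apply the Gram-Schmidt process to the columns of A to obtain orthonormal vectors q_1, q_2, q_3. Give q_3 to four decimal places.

a_1 = (-2, -3, 0); ‖a_1‖ = 3.6056, so q_1 = (-0.5547, -0.8321, 0.0000).
q_1·a_2 = (-0.5547)·0 + (-0.8321)·2 + 0.0000·(-3) = -1.6641.
u_2 = a_2 + 1.6641·q_1 = (-0.9231, 0.6154, -3.0000).
‖u_2‖ = 3.1986, so q_2 = (-0.2886, 0.1924, -0.9379).
q_1·a_3 = (-0.5547)·1 + (-0.8321)·1 + 0.0000·(-1) = -1.3868; q_2·a_3 = (-0.2886)·1 + 0.1924·1 + (-0.9379)·(-1) = 0.8417.
u_3 = a_3 + 1.3868·q_1 − 0.8417·q_2 = (0.4737, -0.3158, -0.2105).
‖u_3‖ = 0.6070, so q_3 = (0.7804, -0.5203, -0.3468).

q_3 = (0.7804, -0.5203, -0.3468)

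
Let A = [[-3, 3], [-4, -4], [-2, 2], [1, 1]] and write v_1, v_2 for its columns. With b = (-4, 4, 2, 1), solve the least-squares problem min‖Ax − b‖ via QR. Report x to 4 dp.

x = (-0.1335, -0.7489)

v_1 = (-3, -4, -2, 1); ‖v_1‖ = 5.4772, so e_1 = (-0.5477, -0.7303, -0.3651, 0.1826).
e_1·v_2 = (-0.5477)·3 + (-0.7303)·(-4) + (-0.3651)·2 + 0.1826·1 = 0.7303.
u_2 = v_2 − 0.7303·e_1 = (3.4000, -3.4667, 2.2667, 0.8667).
‖u_2‖ = 5.4283, so e_2 = (0.6263, -0.6386, 0.4176, 0.1597).
Qᵀb = (-1.2780, -4.0651).
Back-substitute: x_2 = -4.0651/5.4283 = -0.7489.
x_1 = (-1.2780 − 0.7303·(-0.7489))/5.4772 = -0.1335.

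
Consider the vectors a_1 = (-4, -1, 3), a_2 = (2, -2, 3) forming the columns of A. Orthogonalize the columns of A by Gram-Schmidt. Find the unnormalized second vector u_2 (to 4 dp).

u_2 = (2.4615, -1.8846, 2.6538)

e_1 = a_1/‖a_1‖ = (-4, -1, 3)/5.0990 = (-0.7845, -0.1961, 0.5883).
r_{12} = e_1·a_2 = 0.5883.
u_2 = a_2 − 0.5883·e_1 = (2.4615, -1.8846, 2.6538).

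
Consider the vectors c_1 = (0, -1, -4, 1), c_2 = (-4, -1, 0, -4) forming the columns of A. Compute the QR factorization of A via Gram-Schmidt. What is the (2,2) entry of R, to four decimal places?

r_{22} = 5.7009

c_1 = (0, -1, -4, 1); ‖c_1‖ = 4.2426, so e_1 = (0.0000, -0.2357, -0.9428, 0.2357).
e_1·c_2 = 0.0000·(-4) + (-0.2357)·(-1) + (-0.9428)·0 + 0.2357·(-4) = -0.7071.
u_2 = c_2 + 0.7071·e_1 = (-4.0000, -1.1667, -0.6667, -3.8333).
r_{22} = ‖u_2‖ = 5.7009.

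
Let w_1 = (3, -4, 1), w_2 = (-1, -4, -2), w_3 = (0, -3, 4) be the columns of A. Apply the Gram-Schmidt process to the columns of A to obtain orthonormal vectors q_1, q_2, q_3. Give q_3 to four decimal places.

w_1 = (3, -4, 1); ‖w_1‖ = 5.0990, so q_1 = (0.5883, -0.7845, 0.1961).
q_1·w_2 = 0.5883·(-1) + (-0.7845)·(-4) + 0.1961·(-2) = 2.1573.
u_2 = w_2 − 2.1573·q_1 = (-2.2692, -2.3077, -2.4231).
‖u_2‖ = 4.0430, so q_2 = (-0.5613, -0.5708, -0.5993).
q_1·w_3 = 0.5883·0 + (-0.7845)·(-3) + 0.1961·4 = 3.1379; q_2·w_3 = (-0.5613)·0 + (-0.5708)·(-3) + (-0.5993)·4 = -0.6849.
u_3 = w_3 − 3.1379·q_1 + 0.6849·q_2 = (-2.2306, -0.9294, 2.9741).
‖u_3‖ = 3.8321, so q_3 = (-0.5821, -0.2425, 0.7761).

q_3 = (-0.5821, -0.2425, 0.7761)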